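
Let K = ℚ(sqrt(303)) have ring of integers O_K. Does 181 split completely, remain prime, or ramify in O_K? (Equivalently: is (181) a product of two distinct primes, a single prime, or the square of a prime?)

Since 303 ≢ 1 mod 4, the ring of integers is ℤ[√303] with discriminant 4·303 = 1212.
181 ∤ 1212, so 181 is unramified.
Legendre symbol by Euler's criterion: (303/181) ≡ 303^90 ≡ 1 (mod 181), i.e. (303/181) = 1.
d is a quadratic residue mod p, hence 181 splits in O_K.

split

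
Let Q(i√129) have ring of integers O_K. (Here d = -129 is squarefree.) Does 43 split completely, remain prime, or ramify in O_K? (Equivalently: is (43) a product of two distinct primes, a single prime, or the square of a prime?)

d = -129 ≡ 3 (mod 4), so O_K = ℤ[√-129] and disc(K) = 4d = -516.
disc(K) = -516 = 43·(-12), so p = 43 is ramified.

ramified — (43) = 𝔭²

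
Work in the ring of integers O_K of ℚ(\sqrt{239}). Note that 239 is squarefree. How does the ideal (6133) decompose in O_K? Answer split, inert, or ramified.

Since 239 ≢ 1 mod 4, the ring of integers is ℤ[√239] with discriminant 4·239 = 956.
disc(K) = 956 is not divisible by 6133; 6133 is unramified.
Euler's criterion: 239^3066 mod 6133 = 6132. Thus (239|6133) = -1.
d is a non-residue mod p, hence 6133 remains inert in O_K.

inert — (6133) stays prime in O_K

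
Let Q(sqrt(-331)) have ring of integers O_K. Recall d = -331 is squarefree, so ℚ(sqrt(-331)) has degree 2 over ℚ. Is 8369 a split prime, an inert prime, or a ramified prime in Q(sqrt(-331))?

p splits

-331 mod 4 = 1, hence disc K = -331 and O_K = ℤ[(1+√-331)/2].
Since gcd(8369, -331) = 1 the prime 8369 does not ramify.
Legendre symbol by Euler's criterion: (-331/8369) ≡ (-331)^4184 ≡ 1 (mod 8369), i.e. (-331/8369) = 1.
Legendre symbol 1 ⇒ 8369 is split.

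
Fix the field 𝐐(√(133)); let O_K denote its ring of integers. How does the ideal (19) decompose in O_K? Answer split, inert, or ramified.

19 is ramified

Since 133 ≡ 1 mod 4, the ring of integers is ℤ[(1+√133)/2] with discriminant 133.
Ramification test: 19 | 133. The prime 19 ramifies in K.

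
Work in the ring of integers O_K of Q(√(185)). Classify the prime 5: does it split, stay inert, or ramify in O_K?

p ramifies

Since 185 ≡ 1 mod 4, the ring of integers is ℤ[(1+√185)/2] with discriminant 185.
Ramification test: 5 | 185. The prime 5 ramifies in K.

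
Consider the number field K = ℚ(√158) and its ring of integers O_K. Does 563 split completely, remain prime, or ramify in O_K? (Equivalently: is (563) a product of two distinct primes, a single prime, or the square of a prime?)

d = 158 ≡ 2 (mod 4), so O_K = ℤ[√158] and disc(K) = 4d = 632.
Since gcd(563, 632) = 1 the prime 563 does not ramify.
Compute (158/563) via Euler: 158^((563-1)/2) mod 563 = 1, so (158/563) = 1.
d is a quadratic residue mod p, hence 563 splits in O_K.

split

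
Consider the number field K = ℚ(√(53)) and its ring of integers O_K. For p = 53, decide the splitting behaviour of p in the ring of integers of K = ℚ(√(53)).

d = 53 ≡ 1 (mod 4), so O_K = ℤ[(1+√53)/2] and disc(K) = d = 53.
53 divides disc(K) = 53, so 53 ramifies.

ramifies in O_K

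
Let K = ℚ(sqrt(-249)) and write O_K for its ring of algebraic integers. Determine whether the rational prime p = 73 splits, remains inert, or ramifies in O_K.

p is inert

d = -249 ≡ 3 (mod 4), so O_K = ℤ[√-249] and disc(K) = 4d = -996.
Since gcd(73, -996) = 1 the prime 73 does not ramify.
(-249/73) = 43^36 mod 73 = 72, giving Legendre symbol -1.
Legendre symbol -1 ⇒ 73 is inert.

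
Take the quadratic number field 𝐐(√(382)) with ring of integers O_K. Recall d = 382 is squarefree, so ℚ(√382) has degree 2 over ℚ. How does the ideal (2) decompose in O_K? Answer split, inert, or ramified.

ramified — (2) = 𝔭²

Since 382 ≢ 1 mod 4, the ring of integers is ℤ[√382] with discriminant 4·382 = 1528.
disc(K) = 1528 = 2·764, so p = 2 is ramified.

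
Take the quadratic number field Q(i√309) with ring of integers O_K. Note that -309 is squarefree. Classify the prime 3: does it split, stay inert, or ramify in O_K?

3 is ramified

d = -309 ≡ 3 (mod 4), so O_K = ℤ[√-309] and disc(K) = 4d = -1236.
disc(K) = -1236 = 3·(-412), so p = 3 is ramified.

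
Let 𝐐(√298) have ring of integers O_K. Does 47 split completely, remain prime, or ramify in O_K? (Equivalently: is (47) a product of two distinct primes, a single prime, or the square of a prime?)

splits completely

298 mod 4 = 2, hence disc K = 4·298 = 1192 and O_K = ℤ[√298].
47 ∤ 1192, so 47 is unramified.
(298/47) = 16^23 mod 47 = 1, giving Legendre symbol 1.
(298/47) = 1, so 47 splits.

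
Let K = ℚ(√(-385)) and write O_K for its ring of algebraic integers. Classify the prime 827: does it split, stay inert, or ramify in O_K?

Since -385 ≢ 1 mod 4, the ring of integers is ℤ[√-385] with discriminant 4·(-385) = -1540.
Since gcd(827, -1540) = 1 the prime 827 does not ramify.
Euler's criterion: (-385)^413 mod 827 = 826. Thus (-385|827) = -1.
(-385/827) = -1, so 827 is inert.

remains prime (inert)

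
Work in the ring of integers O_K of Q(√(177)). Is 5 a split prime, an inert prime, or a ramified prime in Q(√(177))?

Since 177 ≡ 1 mod 4, the ring of integers is ℤ[(1+√177)/2] with discriminant 177.
5 ∤ 177, so 5 is unramified.
(177/5) = 2^2 mod 5 = 4, giving Legendre symbol -1.
d is a non-residue mod p, hence 5 remains inert in O_K.

5 remains inert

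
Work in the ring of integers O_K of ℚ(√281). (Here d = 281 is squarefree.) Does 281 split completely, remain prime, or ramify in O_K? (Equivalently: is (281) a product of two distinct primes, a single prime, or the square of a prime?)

p ramifies

Since 281 ≡ 1 mod 4, the ring of integers is ℤ[(1+√281)/2] with discriminant 281.
disc(K) = 281 = 281·1, so p = 281 is ramified.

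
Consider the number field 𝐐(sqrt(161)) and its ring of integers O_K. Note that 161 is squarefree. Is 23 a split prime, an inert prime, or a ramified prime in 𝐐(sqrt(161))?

23 is ramified

161 mod 4 = 1, hence disc K = 161 and O_K = ℤ[(1+√161)/2].
disc(K) = 161 = 23·7, so p = 23 is ramified.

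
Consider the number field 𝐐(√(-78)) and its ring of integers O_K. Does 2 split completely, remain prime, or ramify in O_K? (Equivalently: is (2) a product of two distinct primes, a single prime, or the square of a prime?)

ramified

-78 mod 4 = 2, hence disc K = 4·(-78) = -312 and O_K = ℤ[√-78].
2 divides disc(K) = -312, so 2 ramifies.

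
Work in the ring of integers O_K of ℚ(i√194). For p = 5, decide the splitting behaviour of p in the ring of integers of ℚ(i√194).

split

Since -194 ≢ 1 mod 4, the ring of integers is ℤ[√-194] with discriminant 4·(-194) = -776.
Since gcd(5, -776) = 1 the prime 5 does not ramify.
Compute (-194/5) via Euler: 1^((5-1)/2) mod 5 = 1, so (-194/5) = 1.
(-194/5) = 1, so 5 splits.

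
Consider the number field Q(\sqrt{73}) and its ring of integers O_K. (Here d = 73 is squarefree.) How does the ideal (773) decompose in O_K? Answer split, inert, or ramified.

inert — (773) stays prime in O_K

73 mod 4 = 1, hence disc K = 73 and O_K = ℤ[(1+√73)/2].
disc(K) = 73 is not divisible by 773; 773 is unramified.
Compute (73/773) via Euler: 73^((773-1)/2) mod 773 = 772, so (73/773) = -1.
d is a non-residue mod p, hence 773 remains inert in O_K.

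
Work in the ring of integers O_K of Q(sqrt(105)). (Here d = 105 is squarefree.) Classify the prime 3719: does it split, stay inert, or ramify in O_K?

3719 remains inert

Since 105 ≡ 1 mod 4, the ring of integers is ℤ[(1+√105)/2] with discriminant 105.
Since gcd(3719, 105) = 1 the prime 3719 does not ramify.
Legendre symbol by Euler's criterion: (105/3719) ≡ 105^1859 ≡ 3718 (mod 3719), i.e. (105/3719) = -1.
(105/3719) = -1, so 3719 is inert.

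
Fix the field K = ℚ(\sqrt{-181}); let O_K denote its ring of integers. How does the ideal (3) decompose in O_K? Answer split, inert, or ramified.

-181 mod 4 = 3, hence disc K = 4·(-181) = -724 and O_K = ℤ[√-181].
3 ∤ -724, so 3 is unramified.
Legendre symbol by Euler's criterion: (-181/3) ≡ (-181)^1 ≡ 2 (mod 3), i.e. (-181/3) = -1.
(-181/3) = -1, so 3 is inert.

remains prime (inert)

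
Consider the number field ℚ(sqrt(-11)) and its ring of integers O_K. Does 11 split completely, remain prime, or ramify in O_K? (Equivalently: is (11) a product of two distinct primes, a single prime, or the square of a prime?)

d = -11 ≡ 1 (mod 4), so O_K = ℤ[(1+√-11)/2] and disc(K) = d = -11.
disc(K) = -11 = 11·(-1), so p = 11 is ramified.

11 is ramified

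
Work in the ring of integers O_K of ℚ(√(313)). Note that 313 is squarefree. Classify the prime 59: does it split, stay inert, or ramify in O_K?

p is inert

313 mod 4 = 1, hence disc K = 313 and O_K = ℤ[(1+√313)/2].
disc(K) = 313 is not divisible by 59; 59 is unramified.
Legendre symbol by Euler's criterion: (313/59) ≡ 313^29 ≡ 58 (mod 59), i.e. (313/59) = -1.
d is a non-residue mod p, hence 59 remains inert in O_K.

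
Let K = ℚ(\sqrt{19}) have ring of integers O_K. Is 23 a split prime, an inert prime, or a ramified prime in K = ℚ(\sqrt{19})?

d = 19 ≡ 3 (mod 4), so O_K = ℤ[√19] and disc(K) = 4d = 76.
disc(K) = 76 is not divisible by 23; 23 is unramified.
Legendre symbol by Euler's criterion: (19/23) ≡ 19^11 ≡ 22 (mod 23), i.e. (19/23) = -1.
(19/23) = -1, so 23 is inert.

inert — (23) stays prime in O_K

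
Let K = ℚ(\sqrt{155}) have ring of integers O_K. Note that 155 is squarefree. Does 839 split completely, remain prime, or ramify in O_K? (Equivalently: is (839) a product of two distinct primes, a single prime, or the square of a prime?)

Since 155 ≢ 1 mod 4, the ring of integers is ℤ[√155] with discriminant 4·155 = 620.
Since gcd(839, 620) = 1 the prime 839 does not ramify.
(155/839) = 155^419 mod 839 = 838, giving Legendre symbol -1.
Legendre symbol -1 ⇒ 839 is inert.

p is inert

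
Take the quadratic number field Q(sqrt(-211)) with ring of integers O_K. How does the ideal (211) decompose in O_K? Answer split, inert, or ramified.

-211 mod 4 = 1, hence disc K = -211 and O_K = ℤ[(1+√-211)/2].
211 divides disc(K) = -211, so 211 ramifies.

211 is ramified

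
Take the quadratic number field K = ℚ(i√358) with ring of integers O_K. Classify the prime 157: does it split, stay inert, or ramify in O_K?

split — (157) = 𝔭₁𝔭₂ with 𝔭₁ ≠ 𝔭₂

Since -358 ≢ 1 mod 4, the ring of integers is ℤ[√-358] with discriminant 4·(-358) = -1432.
157 ∤ -1432, so 157 is unramified.
(-358/157) = 113^78 mod 157 = 1, giving Legendre symbol 1.
d is a quadratic residue mod p, hence 157 splits in O_K.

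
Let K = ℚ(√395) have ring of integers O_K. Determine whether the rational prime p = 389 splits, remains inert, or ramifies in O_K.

split

d = 395 ≡ 3 (mod 4), so O_K = ℤ[√395] and disc(K) = 4d = 1580.
Since gcd(389, 1580) = 1 the prime 389 does not ramify.
Euler's criterion: 395^194 mod 389 = 1. Thus (395|389) = 1.
(395/389) = 1, so 389 splits.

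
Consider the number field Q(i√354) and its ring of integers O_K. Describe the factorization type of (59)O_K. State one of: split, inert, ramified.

-354 mod 4 = 2, hence disc K = 4·(-354) = -1416 and O_K = ℤ[√-354].
disc(K) = -1416 = 59·(-24), so p = 59 is ramified.

ramified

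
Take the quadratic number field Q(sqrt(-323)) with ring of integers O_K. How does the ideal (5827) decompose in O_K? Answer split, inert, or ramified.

d = -323 ≡ 1 (mod 4), so O_K = ℤ[(1+√-323)/2] and disc(K) = d = -323.
disc(K) = -323 is not divisible by 5827; 5827 is unramified.
Euler's criterion: (-323)^2913 mod 5827 = 5826. Thus (-323|5827) = -1.
(-323/5827) = -1, so 5827 is inert.

5827 remains inert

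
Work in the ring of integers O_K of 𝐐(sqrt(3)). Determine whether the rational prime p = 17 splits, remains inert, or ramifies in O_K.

3 mod 4 = 3, hence disc K = 4·3 = 12 and O_K = ℤ[√3].
Since gcd(17, 12) = 1 the prime 17 does not ramify.
(3/17) = 3^8 mod 17 = 16, giving Legendre symbol -1.
Legendre symbol -1 ⇒ 17 is inert.

p is inert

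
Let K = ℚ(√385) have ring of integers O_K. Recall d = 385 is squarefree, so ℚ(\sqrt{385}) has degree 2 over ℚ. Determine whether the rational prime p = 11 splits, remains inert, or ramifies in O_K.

Since 385 ≡ 1 mod 4, the ring of integers is ℤ[(1+√385)/2] with discriminant 385.
11 divides disc(K) = 385, so 11 ramifies.

ramified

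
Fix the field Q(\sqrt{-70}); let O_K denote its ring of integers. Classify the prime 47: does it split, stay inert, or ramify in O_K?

splits completely

-70 mod 4 = 2, hence disc K = 4·(-70) = -280 and O_K = ℤ[√-70].
Since gcd(47, -280) = 1 the prime 47 does not ramify.
Euler's criterion: (-70)^23 mod 47 = 1. Thus (-70|47) = 1.
Legendre symbol 1 ⇒ 47 is split.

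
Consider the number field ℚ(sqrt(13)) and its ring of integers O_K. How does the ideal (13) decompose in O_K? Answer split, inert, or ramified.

13 is ramified

d = 13 ≡ 1 (mod 4), so O_K = ℤ[(1+√13)/2] and disc(K) = d = 13.
disc(K) = 13 = 13·1, so p = 13 is ramified.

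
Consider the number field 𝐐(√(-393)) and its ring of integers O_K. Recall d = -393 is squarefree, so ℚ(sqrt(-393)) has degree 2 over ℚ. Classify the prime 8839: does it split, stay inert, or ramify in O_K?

-393 mod 4 = 3, hence disc K = 4·(-393) = -1572 and O_K = ℤ[√-393].
disc(K) = -1572 is not divisible by 8839; 8839 is unramified.
Euler's criterion: (-393)^4419 mod 8839 = 8838. Thus (-393|8839) = -1.
d is a non-residue mod p, hence 8839 remains inert in O_K.

8839 remains inert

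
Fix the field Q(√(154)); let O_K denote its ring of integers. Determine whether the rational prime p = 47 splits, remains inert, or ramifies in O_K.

154 mod 4 = 2, hence disc K = 4·154 = 616 and O_K = ℤ[√154].
disc(K) = 616 is not divisible by 47; 47 is unramified.
Compute (154/47) via Euler: 13^((47-1)/2) mod 47 = 46, so (154/47) = -1.
(154/47) = -1, so 47 is inert.

inert — (47) stays prime in O_K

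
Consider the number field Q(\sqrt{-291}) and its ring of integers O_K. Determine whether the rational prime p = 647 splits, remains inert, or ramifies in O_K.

inert

Since -291 ≡ 1 mod 4, the ring of integers is ℤ[(1+√-291)/2] with discriminant -291.
Since gcd(647, -291) = 1 the prime 647 does not ramify.
Legendre symbol by Euler's criterion: (-291/647) ≡ (-291)^323 ≡ 646 (mod 647), i.e. (-291/647) = -1.
Legendre symbol -1 ⇒ 647 is inert.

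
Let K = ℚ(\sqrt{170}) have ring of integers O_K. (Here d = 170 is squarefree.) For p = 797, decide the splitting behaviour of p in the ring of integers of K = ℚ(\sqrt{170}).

d = 170 ≡ 2 (mod 4), so O_K = ℤ[√170] and disc(K) = 4d = 680.
disc(K) = 680 is not divisible by 797; 797 is unramified.
(170/797) = 170^398 mod 797 = 1, giving Legendre symbol 1.
(170/797) = 1, so 797 splits.

split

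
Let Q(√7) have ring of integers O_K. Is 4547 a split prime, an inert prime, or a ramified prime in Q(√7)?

inert

d = 7 ≡ 3 (mod 4), so O_K = ℤ[√7] and disc(K) = 4d = 28.
4547 ∤ 28, so 4547 is unramified.
Euler's criterion: 7^2273 mod 4547 = 4546. Thus (7|4547) = -1.
(7/4547) = -1, so 4547 is inert.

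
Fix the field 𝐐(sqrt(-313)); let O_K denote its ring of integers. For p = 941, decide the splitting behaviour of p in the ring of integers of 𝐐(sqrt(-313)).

d = -313 ≡ 3 (mod 4), so O_K = ℤ[√-313] and disc(K) = 4d = -1252.
941 ∤ -1252, so 941 is unramified.
(-313/941) = 628^470 mod 941 = 1, giving Legendre symbol 1.
(-313/941) = 1, so 941 splits.

splits completely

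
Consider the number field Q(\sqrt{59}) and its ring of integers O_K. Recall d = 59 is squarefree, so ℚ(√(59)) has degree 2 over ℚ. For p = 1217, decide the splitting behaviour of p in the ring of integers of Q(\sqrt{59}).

d = 59 ≡ 3 (mod 4), so O_K = ℤ[√59] and disc(K) = 4d = 236.
Since gcd(1217, 236) = 1 the prime 1217 does not ramify.
Legendre symbol by Euler's criterion: (59/1217) ≡ 59^608 ≡ 1216 (mod 1217), i.e. (59/1217) = -1.
d is a non-residue mod p, hence 1217 remains inert in O_K.

1217 remains inert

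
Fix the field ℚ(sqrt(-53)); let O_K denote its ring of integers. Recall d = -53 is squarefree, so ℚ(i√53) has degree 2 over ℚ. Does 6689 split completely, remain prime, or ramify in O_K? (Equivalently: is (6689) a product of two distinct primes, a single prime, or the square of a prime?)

d = -53 ≡ 3 (mod 4), so O_K = ℤ[√-53] and disc(K) = 4d = -212.
6689 ∤ -212, so 6689 is unramified.
Legendre symbol by Euler's criterion: (-53/6689) ≡ (-53)^3344 ≡ 1 (mod 6689), i.e. (-53/6689) = 1.
(-53/6689) = 1, so 6689 splits.

p splits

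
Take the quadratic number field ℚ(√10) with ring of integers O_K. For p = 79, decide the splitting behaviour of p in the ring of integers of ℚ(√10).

d = 10 ≡ 2 (mod 4), so O_K = ℤ[√10] and disc(K) = 4d = 40.
79 ∤ 40, so 79 is unramified.
Legendre symbol by Euler's criterion: (10/79) ≡ 10^39 ≡ 1 (mod 79), i.e. (10/79) = 1.
(10/79) = 1, so 79 splits.

split — (79) = 𝔭₁𝔭₂ with 𝔭₁ ≠ 𝔭₂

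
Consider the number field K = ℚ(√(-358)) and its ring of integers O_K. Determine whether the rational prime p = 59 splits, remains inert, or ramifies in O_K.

p is inert

Since -358 ≢ 1 mod 4, the ring of integers is ℤ[√-358] with discriminant 4·(-358) = -1432.
disc(K) = -1432 is not divisible by 59; 59 is unramified.
Euler's criterion: (-358)^29 mod 59 = 58. Thus (-358|59) = -1.
Legendre symbol -1 ⇒ 59 is inert.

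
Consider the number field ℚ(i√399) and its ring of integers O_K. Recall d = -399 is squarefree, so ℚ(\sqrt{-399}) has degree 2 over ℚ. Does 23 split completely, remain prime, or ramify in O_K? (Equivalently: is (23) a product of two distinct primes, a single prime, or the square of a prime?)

d = -399 ≡ 1 (mod 4), so O_K = ℤ[(1+√-399)/2] and disc(K) = d = -399.
disc(K) = -399 is not divisible by 23; 23 is unramified.
(-399/23) = 15^11 mod 23 = 22, giving Legendre symbol -1.
(-399/23) = -1, so 23 is inert.

remains prime (inert)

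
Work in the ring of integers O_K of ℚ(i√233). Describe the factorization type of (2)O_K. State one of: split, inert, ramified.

-233 mod 4 = 3, hence disc K = 4·(-233) = -932 and O_K = ℤ[√-233].
Ramification test: 2 | -932. The prime 2 ramifies in K.

2 is ramified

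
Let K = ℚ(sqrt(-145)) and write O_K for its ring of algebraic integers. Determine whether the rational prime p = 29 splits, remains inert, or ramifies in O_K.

-145 mod 4 = 3, hence disc K = 4·(-145) = -580 and O_K = ℤ[√-145].
29 divides disc(K) = -580, so 29 ramifies.

ramified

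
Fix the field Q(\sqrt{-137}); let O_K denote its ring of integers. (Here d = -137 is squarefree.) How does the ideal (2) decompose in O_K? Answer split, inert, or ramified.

2 is ramified

d = -137 ≡ 3 (mod 4), so O_K = ℤ[√-137] and disc(K) = 4d = -548.
Ramification test: 2 | -548. The prime 2 ramifies in K.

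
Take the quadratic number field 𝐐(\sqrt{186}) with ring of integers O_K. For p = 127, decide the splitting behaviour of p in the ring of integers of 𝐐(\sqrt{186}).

Since 186 ≢ 1 mod 4, the ring of integers is ℤ[√186] with discriminant 4·186 = 744.
127 ∤ 744, so 127 is unramified.
Compute (186/127) via Euler: 59^((127-1)/2) mod 127 = 126, so (186/127) = -1.
(186/127) = -1, so 127 is inert.

inert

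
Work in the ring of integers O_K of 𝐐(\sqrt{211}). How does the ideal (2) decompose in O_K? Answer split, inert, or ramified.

d = 211 ≡ 3 (mod 4), so O_K = ℤ[√211] and disc(K) = 4d = 844.
disc(K) = 844 = 2·422, so p = 2 is ramified.

2 is ramified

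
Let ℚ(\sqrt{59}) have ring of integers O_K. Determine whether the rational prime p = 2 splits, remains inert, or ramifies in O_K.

Since 59 ≢ 1 mod 4, the ring of integers is ℤ[√59] with discriminant 4·59 = 236.
Ramification test: 2 | 236. The prime 2 ramifies in K.

ramified — (2) = 𝔭²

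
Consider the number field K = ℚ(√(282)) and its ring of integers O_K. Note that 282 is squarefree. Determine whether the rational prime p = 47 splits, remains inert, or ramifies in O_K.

282 mod 4 = 2, hence disc K = 4·282 = 1128 and O_K = ℤ[√282].
Ramification test: 47 | 1128. The prime 47 ramifies in K.

ramifies in O_K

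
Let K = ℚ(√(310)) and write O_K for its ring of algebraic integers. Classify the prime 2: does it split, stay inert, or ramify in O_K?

d = 310 ≡ 2 (mod 4), so O_K = ℤ[√310] and disc(K) = 4d = 1240.
Ramification test: 2 | 1240. The prime 2 ramifies in K.

2 is ramified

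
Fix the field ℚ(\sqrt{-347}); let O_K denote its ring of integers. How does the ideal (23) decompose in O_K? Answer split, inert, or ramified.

-347 mod 4 = 1, hence disc K = -347 and O_K = ℤ[(1+√-347)/2].
23 ∤ -347, so 23 is unramified.
(-347/23) = 21^11 mod 23 = 22, giving Legendre symbol -1.
Legendre symbol -1 ⇒ 23 is inert.

inert — (23) stays prime in O_K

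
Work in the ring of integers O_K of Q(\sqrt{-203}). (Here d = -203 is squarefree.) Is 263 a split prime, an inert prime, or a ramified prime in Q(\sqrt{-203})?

d = -203 ≡ 1 (mod 4), so O_K = ℤ[(1+√-203)/2] and disc(K) = d = -203.
Since gcd(263, -203) = 1 the prime 263 does not ramify.
(-203/263) = 60^131 mod 263 = 262, giving Legendre symbol -1.
(-203/263) = -1, so 263 is inert.

p is inert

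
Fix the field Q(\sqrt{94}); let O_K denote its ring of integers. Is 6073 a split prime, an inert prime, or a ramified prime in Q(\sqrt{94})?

6073 remains inert

Since 94 ≢ 1 mod 4, the ring of integers is ℤ[√94] with discriminant 4·94 = 376.
disc(K) = 376 is not divisible by 6073; 6073 is unramified.
Compute (94/6073) via Euler: 94^((6073-1)/2) mod 6073 = 6072, so (94/6073) = -1.
d is a non-residue mod p, hence 6073 remains inert in O_K.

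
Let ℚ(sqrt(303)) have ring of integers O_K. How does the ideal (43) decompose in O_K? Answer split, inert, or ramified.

d = 303 ≡ 3 (mod 4), so O_K = ℤ[√303] and disc(K) = 4d = 1212.
43 ∤ 1212, so 43 is unramified.
(303/43) = 2^21 mod 43 = 42, giving Legendre symbol -1.
d is a non-residue mod p, hence 43 remains inert in O_K.

43 remains inert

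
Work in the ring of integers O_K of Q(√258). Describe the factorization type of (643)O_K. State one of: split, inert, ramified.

258 mod 4 = 2, hence disc K = 4·258 = 1032 and O_K = ℤ[√258].
Since gcd(643, 1032) = 1 the prime 643 does not ramify.
Euler's criterion: 258^321 mod 643 = 642. Thus (258|643) = -1.
d is a non-residue mod p, hence 643 remains inert in O_K.

643 remains inert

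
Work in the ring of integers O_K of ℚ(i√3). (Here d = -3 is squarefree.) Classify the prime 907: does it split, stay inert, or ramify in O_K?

-3 mod 4 = 1, hence disc K = -3 and O_K = ℤ[(1+√-3)/2].
907 ∤ -3, so 907 is unramified.
Compute (-3/907) via Euler: 904^((907-1)/2) mod 907 = 1, so (-3/907) = 1.
(-3/907) = 1, so 907 splits.

p splits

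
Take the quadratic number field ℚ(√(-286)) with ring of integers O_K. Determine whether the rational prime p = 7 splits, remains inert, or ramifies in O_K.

p splits

-286 mod 4 = 2, hence disc K = 4·(-286) = -1144 and O_K = ℤ[√-286].
disc(K) = -1144 is not divisible by 7; 7 is unramified.
Compute (-286/7) via Euler: 1^((7-1)/2) mod 7 = 1, so (-286/7) = 1.
d is a quadratic residue mod p, hence 7 splits in O_K.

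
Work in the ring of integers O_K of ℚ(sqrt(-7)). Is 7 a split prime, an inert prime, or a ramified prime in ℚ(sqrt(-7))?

-7 mod 4 = 1, hence disc K = -7 and O_K = ℤ[(1+√-7)/2].
disc(K) = -7 = 7·(-1), so p = 7 is ramified.

ramified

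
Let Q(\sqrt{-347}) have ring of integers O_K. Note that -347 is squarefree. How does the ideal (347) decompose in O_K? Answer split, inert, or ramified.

p ramifies

-347 mod 4 = 1, hence disc K = -347 and O_K = ℤ[(1+√-347)/2].
disc(K) = -347 = 347·(-1), so p = 347 is ramified.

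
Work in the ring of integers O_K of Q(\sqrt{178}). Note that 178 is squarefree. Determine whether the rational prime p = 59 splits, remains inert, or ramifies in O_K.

split — (59) = 𝔭₁𝔭₂ with 𝔭₁ ≠ 𝔭₂

d = 178 ≡ 2 (mod 4), so O_K = ℤ[√178] and disc(K) = 4d = 712.
disc(K) = 712 is not divisible by 59; 59 is unramified.
Legendre symbol by Euler's criterion: (178/59) ≡ 178^29 ≡ 1 (mod 59), i.e. (178/59) = 1.
(178/59) = 1, so 59 splits.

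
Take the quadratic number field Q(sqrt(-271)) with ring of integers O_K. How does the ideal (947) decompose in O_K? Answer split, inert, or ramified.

split — (947) = 𝔭₁𝔭₂ with 𝔭₁ ≠ 𝔭₂

Since -271 ≡ 1 mod 4, the ring of integers is ℤ[(1+√-271)/2] with discriminant -271.
disc(K) = -271 is not divisible by 947; 947 is unramified.
Euler's criterion: (-271)^473 mod 947 = 1. Thus (-271|947) = 1.
(-271/947) = 1, so 947 splits.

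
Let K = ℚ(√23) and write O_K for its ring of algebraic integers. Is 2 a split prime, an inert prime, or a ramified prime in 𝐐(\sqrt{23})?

ramifies in O_K

23 mod 4 = 3, hence disc K = 4·23 = 92 and O_K = ℤ[√23].
disc(K) = 92 = 2·46, so p = 2 is ramified.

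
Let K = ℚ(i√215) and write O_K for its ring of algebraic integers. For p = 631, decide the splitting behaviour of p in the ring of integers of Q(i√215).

-215 mod 4 = 1, hence disc K = -215 and O_K = ℤ[(1+√-215)/2].
disc(K) = -215 is not divisible by 631; 631 is unramified.
(-215/631) = 416^315 mod 631 = 630, giving Legendre symbol -1.
(-215/631) = -1, so 631 is inert.

remains prime (inert)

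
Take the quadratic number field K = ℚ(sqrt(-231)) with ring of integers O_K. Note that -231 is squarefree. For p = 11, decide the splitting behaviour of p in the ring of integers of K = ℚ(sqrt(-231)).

ramifies in O_K

Since -231 ≡ 1 mod 4, the ring of integers is ℤ[(1+√-231)/2] with discriminant -231.
11 divides disc(K) = -231, so 11 ramifies.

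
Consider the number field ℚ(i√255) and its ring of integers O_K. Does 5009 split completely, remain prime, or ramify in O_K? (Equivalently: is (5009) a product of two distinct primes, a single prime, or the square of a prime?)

splits completely

-255 mod 4 = 1, hence disc K = -255 and O_K = ℤ[(1+√-255)/2].
5009 ∤ -255, so 5009 is unramified.
Compute (-255/5009) via Euler: 4754^((5009-1)/2) mod 5009 = 1, so (-255/5009) = 1.
d is a quadratic residue mod p, hence 5009 splits in O_K.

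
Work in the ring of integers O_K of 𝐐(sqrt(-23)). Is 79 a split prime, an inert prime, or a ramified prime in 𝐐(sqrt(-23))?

inert

-23 mod 4 = 1, hence disc K = -23 and O_K = ℤ[(1+√-23)/2].
79 ∤ -23, so 79 is unramified.
Euler's criterion: (-23)^39 mod 79 = 78. Thus (-23|79) = -1.
Legendre symbol -1 ⇒ 79 is inert.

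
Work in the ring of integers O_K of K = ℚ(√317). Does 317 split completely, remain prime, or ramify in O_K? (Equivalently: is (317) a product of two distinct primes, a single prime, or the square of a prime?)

ramifies in O_K

Since 317 ≡ 1 mod 4, the ring of integers is ℤ[(1+√317)/2] with discriminant 317.
Ramification test: 317 | 317. The prime 317 ramifies in K.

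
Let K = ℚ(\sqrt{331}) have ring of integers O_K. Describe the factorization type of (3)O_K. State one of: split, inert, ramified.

Since 331 ≢ 1 mod 4, the ring of integers is ℤ[√331] with discriminant 4·331 = 1324.
Since gcd(3, 1324) = 1 the prime 3 does not ramify.
Compute (331/3) via Euler: 1^((3-1)/2) mod 3 = 1, so (331/3) = 1.
(331/3) = 1, so 3 splits.

3 splits in O_K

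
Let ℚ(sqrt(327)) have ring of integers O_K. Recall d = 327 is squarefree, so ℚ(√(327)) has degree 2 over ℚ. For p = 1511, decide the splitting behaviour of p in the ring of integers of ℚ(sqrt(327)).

d = 327 ≡ 3 (mod 4), so O_K = ℤ[√327] and disc(K) = 4d = 1308.
disc(K) = 1308 is not divisible by 1511; 1511 is unramified.
Euler's criterion: 327^755 mod 1511 = 1. Thus (327|1511) = 1.
d is a quadratic residue mod p, hence 1511 splits in O_K.

1511 splits in O_K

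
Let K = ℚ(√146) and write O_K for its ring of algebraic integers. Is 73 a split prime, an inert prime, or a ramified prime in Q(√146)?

146 mod 4 = 2, hence disc K = 4·146 = 584 and O_K = ℤ[√146].
73 divides disc(K) = 584, so 73 ramifies.

ramifies in O_K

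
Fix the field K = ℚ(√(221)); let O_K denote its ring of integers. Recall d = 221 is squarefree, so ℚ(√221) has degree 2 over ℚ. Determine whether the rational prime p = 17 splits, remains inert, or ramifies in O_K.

p ramifies

221 mod 4 = 1, hence disc K = 221 and O_K = ℤ[(1+√221)/2].
Ramification test: 17 | 221. The prime 17 ramifies in K.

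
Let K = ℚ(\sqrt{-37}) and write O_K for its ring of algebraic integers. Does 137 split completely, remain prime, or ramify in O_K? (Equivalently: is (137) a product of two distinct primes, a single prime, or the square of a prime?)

p splits

-37 mod 4 = 3, hence disc K = 4·(-37) = -148 and O_K = ℤ[√-37].
137 ∤ -148, so 137 is unramified.
Euler's criterion: (-37)^68 mod 137 = 1. Thus (-37|137) = 1.
Legendre symbol 1 ⇒ 137 is split.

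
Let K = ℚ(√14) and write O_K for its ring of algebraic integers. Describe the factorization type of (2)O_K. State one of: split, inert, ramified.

p ramifies

d = 14 ≡ 2 (mod 4), so O_K = ℤ[√14] and disc(K) = 4d = 56.
disc(K) = 56 = 2·28, so p = 2 is ramified.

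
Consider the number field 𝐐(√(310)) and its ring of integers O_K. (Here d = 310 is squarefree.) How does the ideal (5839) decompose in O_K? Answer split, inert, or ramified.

split

Since 310 ≢ 1 mod 4, the ring of integers is ℤ[√310] with discriminant 4·310 = 1240.
disc(K) = 1240 is not divisible by 5839; 5839 is unramified.
Compute (310/5839) via Euler: 310^((5839-1)/2) mod 5839 = 1, so (310/5839) = 1.
(310/5839) = 1, so 5839 splits.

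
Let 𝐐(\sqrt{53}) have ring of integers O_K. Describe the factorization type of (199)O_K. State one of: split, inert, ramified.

d = 53 ≡ 1 (mod 4), so O_K = ℤ[(1+√53)/2] and disc(K) = d = 53.
Since gcd(199, 53) = 1 the prime 199 does not ramify.
Legendre symbol by Euler's criterion: (53/199) ≡ 53^99 ≡ 1 (mod 199), i.e. (53/199) = 1.
Legendre symbol 1 ⇒ 199 is split.

199 splits in O_K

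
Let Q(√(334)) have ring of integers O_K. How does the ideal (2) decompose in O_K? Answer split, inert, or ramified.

p ramifies

Since 334 ≢ 1 mod 4, the ring of integers is ℤ[√334] with discriminant 4·334 = 1336.
2 divides disc(K) = 1336, so 2 ramifies.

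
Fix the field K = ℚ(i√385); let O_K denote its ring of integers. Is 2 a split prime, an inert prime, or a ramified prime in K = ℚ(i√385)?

p ramifies

d = -385 ≡ 3 (mod 4), so O_K = ℤ[√-385] and disc(K) = 4d = -1540.
Ramification test: 2 | -1540. The prime 2 ramifies in K.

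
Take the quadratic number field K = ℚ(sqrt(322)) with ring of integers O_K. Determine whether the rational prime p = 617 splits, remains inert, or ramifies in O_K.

remains prime (inert)

322 mod 4 = 2, hence disc K = 4·322 = 1288 and O_K = ℤ[√322].
Since gcd(617, 1288) = 1 the prime 617 does not ramify.
Legendre symbol by Euler's criterion: (322/617) ≡ 322^308 ≡ 616 (mod 617), i.e. (322/617) = -1.
d is a non-residue mod p, hence 617 remains inert in O_K.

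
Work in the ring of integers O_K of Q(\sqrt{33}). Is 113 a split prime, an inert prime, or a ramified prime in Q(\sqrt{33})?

remains prime (inert)

Since 33 ≡ 1 mod 4, the ring of integers is ℤ[(1+√33)/2] with discriminant 33.
disc(K) = 33 is not divisible by 113; 113 is unramified.
Compute (33/113) via Euler: 33^((113-1)/2) mod 113 = 112, so (33/113) = -1.
Legendre symbol -1 ⇒ 113 is inert.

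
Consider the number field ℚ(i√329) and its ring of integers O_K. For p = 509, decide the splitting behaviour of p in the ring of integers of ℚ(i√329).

d = -329 ≡ 3 (mod 4), so O_K = ℤ[√-329] and disc(K) = 4d = -1316.
Since gcd(509, -1316) = 1 the prime 509 does not ramify.
(-329/509) = 180^254 mod 509 = 1, giving Legendre symbol 1.
(-329/509) = 1, so 509 splits.

split — (509) = 𝔭₁𝔭₂ with 𝔭₁ ≠ 𝔭₂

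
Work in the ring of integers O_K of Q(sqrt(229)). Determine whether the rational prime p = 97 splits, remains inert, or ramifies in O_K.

d = 229 ≡ 1 (mod 4), so O_K = ℤ[(1+√229)/2] and disc(K) = d = 229.
disc(K) = 229 is not divisible by 97; 97 is unramified.
Legendre symbol by Euler's criterion: (229/97) ≡ 229^48 ≡ 1 (mod 97), i.e. (229/97) = 1.
d is a quadratic residue mod p, hence 97 splits in O_K.

splits completely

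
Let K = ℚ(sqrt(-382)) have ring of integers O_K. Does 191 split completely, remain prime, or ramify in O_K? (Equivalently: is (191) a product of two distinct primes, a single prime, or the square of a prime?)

d = -382 ≡ 2 (mod 4), so O_K = ℤ[√-382] and disc(K) = 4d = -1528.
Ramification test: 191 | -1528. The prime 191 ramifies in K.

p ramifies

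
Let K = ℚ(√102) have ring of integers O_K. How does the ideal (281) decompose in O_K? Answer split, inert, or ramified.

Since 102 ≢ 1 mod 4, the ring of integers is ℤ[√102] with discriminant 4·102 = 408.
281 ∤ 408, so 281 is unramified.
Compute (102/281) via Euler: 102^((281-1)/2) mod 281 = 280, so (102/281) = -1.
(102/281) = -1, so 281 is inert.

281 remains inert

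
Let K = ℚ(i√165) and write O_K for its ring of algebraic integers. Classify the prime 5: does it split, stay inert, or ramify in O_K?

-165 mod 4 = 3, hence disc K = 4·(-165) = -660 and O_K = ℤ[√-165].
Ramification test: 5 | -660. The prime 5 ramifies in K.

ramifies in O_K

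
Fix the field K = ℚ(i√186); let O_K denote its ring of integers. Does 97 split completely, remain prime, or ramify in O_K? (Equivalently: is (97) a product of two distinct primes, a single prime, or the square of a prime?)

d = -186 ≡ 2 (mod 4), so O_K = ℤ[√-186] and disc(K) = 4d = -744.
97 ∤ -744, so 97 is unramified.
Compute (-186/97) via Euler: 8^((97-1)/2) mod 97 = 1, so (-186/97) = 1.
Legendre symbol 1 ⇒ 97 is split.

p splits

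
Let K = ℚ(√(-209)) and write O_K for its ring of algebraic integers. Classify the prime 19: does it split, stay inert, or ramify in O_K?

-209 mod 4 = 3, hence disc K = 4·(-209) = -836 and O_K = ℤ[√-209].
19 divides disc(K) = -836, so 19 ramifies.

ramified — (19) = 𝔭²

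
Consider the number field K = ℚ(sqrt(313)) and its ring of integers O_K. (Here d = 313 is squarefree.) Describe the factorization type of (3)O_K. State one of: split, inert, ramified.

Since 313 ≡ 1 mod 4, the ring of integers is ℤ[(1+√313)/2] with discriminant 313.
Since gcd(3, 313) = 1 the prime 3 does not ramify.
Compute (313/3) via Euler: 1^((3-1)/2) mod 3 = 1, so (313/3) = 1.
(313/3) = 1, so 3 splits.

3 splits in O_K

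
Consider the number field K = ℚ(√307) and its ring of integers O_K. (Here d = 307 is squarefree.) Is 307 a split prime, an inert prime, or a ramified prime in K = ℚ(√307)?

307 is ramified

Since 307 ≢ 1 mod 4, the ring of integers is ℤ[√307] with discriminant 4·307 = 1228.
307 divides disc(K) = 1228, so 307 ramifies.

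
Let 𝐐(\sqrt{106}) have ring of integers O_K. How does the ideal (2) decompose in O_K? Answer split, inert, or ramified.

Since 106 ≢ 1 mod 4, the ring of integers is ℤ[√106] with discriminant 4·106 = 424.
2 divides disc(K) = 424, so 2 ramifies.

p ramifies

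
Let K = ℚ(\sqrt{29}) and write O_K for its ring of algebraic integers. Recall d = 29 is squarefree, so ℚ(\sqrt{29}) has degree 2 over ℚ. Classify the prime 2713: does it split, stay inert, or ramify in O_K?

splits completely

Since 29 ≡ 1 mod 4, the ring of integers is ℤ[(1+√29)/2] with discriminant 29.
2713 ∤ 29, so 2713 is unramified.
Compute (29/2713) via Euler: 29^((2713-1)/2) mod 2713 = 1, so (29/2713) = 1.
Legendre symbol 1 ⇒ 2713 is split.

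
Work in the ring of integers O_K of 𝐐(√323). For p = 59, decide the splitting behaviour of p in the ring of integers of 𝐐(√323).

p splits

d = 323 ≡ 3 (mod 4), so O_K = ℤ[√323] and disc(K) = 4d = 1292.
disc(K) = 1292 is not divisible by 59; 59 is unramified.
(323/59) = 28^29 mod 59 = 1, giving Legendre symbol 1.
d is a quadratic residue mod p, hence 59 splits in O_K.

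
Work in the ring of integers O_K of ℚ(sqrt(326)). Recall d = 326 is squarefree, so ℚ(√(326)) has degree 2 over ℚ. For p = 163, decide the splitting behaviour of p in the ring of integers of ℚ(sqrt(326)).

163 is ramified

d = 326 ≡ 2 (mod 4), so O_K = ℤ[√326] and disc(K) = 4d = 1304.
Ramification test: 163 | 1304. The prime 163 ramifies in K.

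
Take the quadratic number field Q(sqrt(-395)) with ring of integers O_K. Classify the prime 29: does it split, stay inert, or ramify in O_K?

d = -395 ≡ 1 (mod 4), so O_K = ℤ[(1+√-395)/2] and disc(K) = d = -395.
disc(K) = -395 is not divisible by 29; 29 is unramified.
Legendre symbol by Euler's criterion: (-395/29) ≡ (-395)^14 ≡ 28 (mod 29), i.e. (-395/29) = -1.
(-395/29) = -1, so 29 is inert.

inert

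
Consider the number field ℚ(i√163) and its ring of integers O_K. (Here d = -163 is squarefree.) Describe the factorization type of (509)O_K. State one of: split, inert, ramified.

inert — (509) stays prime in O_K

Since -163 ≡ 1 mod 4, the ring of integers is ℤ[(1+√-163)/2] with discriminant -163.
disc(K) = -163 is not divisible by 509; 509 is unramified.
Compute (-163/509) via Euler: 346^((509-1)/2) mod 509 = 508, so (-163/509) = -1.
(-163/509) = -1, so 509 is inert.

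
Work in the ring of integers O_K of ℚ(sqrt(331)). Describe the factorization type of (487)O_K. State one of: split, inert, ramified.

Since 331 ≢ 1 mod 4, the ring of integers is ℤ[√331] with discriminant 4·331 = 1324.
disc(K) = 1324 is not divisible by 487; 487 is unramified.
(331/487) = 331^243 mod 487 = 486, giving Legendre symbol -1.
d is a non-residue mod p, hence 487 remains inert in O_K.

p is inert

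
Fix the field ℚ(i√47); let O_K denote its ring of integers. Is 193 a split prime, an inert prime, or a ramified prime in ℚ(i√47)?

Since -47 ≡ 1 mod 4, the ring of integers is ℤ[(1+√-47)/2] with discriminant -47.
disc(K) = -47 is not divisible by 193; 193 is unramified.
(-47/193) = 146^96 mod 193 = 192, giving Legendre symbol -1.
(-47/193) = -1, so 193 is inert.

inert — (193) stays prime in O_K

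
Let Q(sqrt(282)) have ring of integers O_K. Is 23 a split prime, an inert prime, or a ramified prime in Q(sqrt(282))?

splits completely

Since 282 ≢ 1 mod 4, the ring of integers is ℤ[√282] with discriminant 4·282 = 1128.
Since gcd(23, 1128) = 1 the prime 23 does not ramify.
(282/23) = 6^11 mod 23 = 1, giving Legendre symbol 1.
(282/23) = 1, so 23 splits.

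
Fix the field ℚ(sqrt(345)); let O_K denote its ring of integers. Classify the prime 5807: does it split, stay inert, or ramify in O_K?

345 mod 4 = 1, hence disc K = 345 and O_K = ℤ[(1+√345)/2].
5807 ∤ 345, so 5807 is unramified.
(345/5807) = 345^2903 mod 5807 = 5806, giving Legendre symbol -1.
Legendre symbol -1 ⇒ 5807 is inert.

inert — (5807) stays prime in O_K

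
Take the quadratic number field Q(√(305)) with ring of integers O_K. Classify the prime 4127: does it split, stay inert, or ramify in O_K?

d = 305 ≡ 1 (mod 4), so O_K = ℤ[(1+√305)/2] and disc(K) = d = 305.
4127 ∤ 305, so 4127 is unramified.
Compute (305/4127) via Euler: 305^((4127-1)/2) mod 4127 = 1, so (305/4127) = 1.
d is a quadratic residue mod p, hence 4127 splits in O_K.

split — (4127) = 𝔭₁𝔭₂ with 𝔭₁ ≠ 𝔭₂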